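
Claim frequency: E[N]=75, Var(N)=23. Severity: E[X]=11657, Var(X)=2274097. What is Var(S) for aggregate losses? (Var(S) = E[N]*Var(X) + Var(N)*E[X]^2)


Var(S) = E[N]*Var(X) + Var(N)*E[X]^2
= 75*2274097 + 23*11657^2
= 170557275 + 3125369927
= 3.2959e+09


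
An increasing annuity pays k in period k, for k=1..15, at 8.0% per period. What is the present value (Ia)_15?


(Ia)_n = sum_{k=1}^{n} k * v^k, v = 1/(1+i)
v = 0.925926
Sum computed term by term:
(Ia)_15 = 56.4451


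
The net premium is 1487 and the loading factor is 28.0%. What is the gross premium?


Gross = net * (1 + loading)
= 1487 * (1 + 0.28)
= 1487 * 1.28
= 1903.36


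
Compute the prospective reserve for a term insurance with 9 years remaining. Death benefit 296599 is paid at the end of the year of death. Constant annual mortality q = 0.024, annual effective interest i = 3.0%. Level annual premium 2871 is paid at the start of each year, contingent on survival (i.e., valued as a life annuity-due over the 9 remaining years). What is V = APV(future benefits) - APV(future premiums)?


v = 1/(1+i) = 0.970874
APV(future benefits) per unit = sum_{k=0}^{8} k_p_x * q * v^(k+1) = 0.170709
APV(future benefits) = 296599 * 0.170709 = 50632.1592
Life annuity-due factor ä_{x:9} = sum_{k=0}^{8} k_p_x * v^k = 7.326267
APV(future premiums) = 2871 * 7.326267 = 21033.7129
V = 50632.1592 - 21033.7129
= 29598.4463


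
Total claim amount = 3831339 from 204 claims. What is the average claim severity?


severity = total / number
= 3831339 / 204
= 18781.0735


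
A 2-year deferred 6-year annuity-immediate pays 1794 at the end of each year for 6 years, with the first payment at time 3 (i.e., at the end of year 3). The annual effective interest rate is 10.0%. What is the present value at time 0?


PV at time 2 of the 6-year annuity-immediate:
a_n = 1794 * (1-(1+0.1)^(-6))/0.1 = 7813.3377
Discount back 2 years to time 0:
PV = 7813.3377 * (1+0.1)^(-2)
= 7813.3377 * 0.826446
= 6457.3039


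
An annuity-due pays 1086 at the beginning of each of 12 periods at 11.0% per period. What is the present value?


PV_due = PMT * (1-(1+i)^(-n))/i * (1+i)
PV_immediate = 7050.6988
PV_due = 7050.6988 * 1.11
= 7826.2756


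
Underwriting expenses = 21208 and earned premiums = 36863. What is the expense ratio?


Expense ratio = expenses / premiums
= 21208 / 36863
= 0.5753


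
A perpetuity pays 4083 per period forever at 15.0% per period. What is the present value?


PV = PMT / i
= 4083 / 0.15
= 27220.0


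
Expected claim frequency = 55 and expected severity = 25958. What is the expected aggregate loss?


E[S] = E[N] * E[X]
= 55 * 25958
= 1.4277e+06


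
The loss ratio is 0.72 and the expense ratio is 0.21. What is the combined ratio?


Combined ratio = loss ratio + expense ratio
= 0.72 + 0.21
= 0.93


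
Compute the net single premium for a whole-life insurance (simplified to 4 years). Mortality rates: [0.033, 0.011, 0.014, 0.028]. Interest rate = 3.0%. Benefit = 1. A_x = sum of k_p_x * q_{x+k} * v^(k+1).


v = 0.970874
Year 0: k_p_x=1.0, q=0.033, term=0.032039
Year 1: k_p_x=0.967, q=0.011, term=0.010026
Year 2: k_p_x=0.956363, q=0.014, term=0.012253
Year 3: k_p_x=0.942974, q=0.028, term=0.023459
A_x = 0.0778


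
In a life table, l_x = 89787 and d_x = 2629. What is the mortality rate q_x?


q_x = d_x / l_x
= 2629 / 89787
= 0.0293


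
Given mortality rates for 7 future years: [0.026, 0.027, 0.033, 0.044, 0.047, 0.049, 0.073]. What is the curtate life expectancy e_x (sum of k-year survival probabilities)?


e_x = sum_{k=1}^{n} k_p_x
k_p_x values:
  1_p_x = 0.974
  2_p_x = 0.947702
  3_p_x = 0.916428
  4_p_x = 0.876105
  5_p_x = 0.834928
  6_p_x = 0.794017
  7_p_x = 0.736053
e_x = 6.0792


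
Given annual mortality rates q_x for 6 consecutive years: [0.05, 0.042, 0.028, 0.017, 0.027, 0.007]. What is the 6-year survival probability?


p_k = 1 - q_k for each year
Survival = product of (1 - q_k)
= 0.95 * 0.958 * 0.972 * 0.983 * 0.973 * 0.993
= 0.8402


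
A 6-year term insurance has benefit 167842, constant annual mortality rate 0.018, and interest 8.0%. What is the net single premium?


NSP = benefit * sum_{k=0}^{n-1} k_p_x * q * v^(k+1)
With constant q=0.018, v=0.925926
Sum = 0.079879
NSP = 167842 * 0.079879
= 13407.1069


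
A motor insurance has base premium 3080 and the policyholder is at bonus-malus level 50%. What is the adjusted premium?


adjusted = base * BM_level / 100
= 3080 * 50 / 100
= 3080 * 0.5
= 1540.0


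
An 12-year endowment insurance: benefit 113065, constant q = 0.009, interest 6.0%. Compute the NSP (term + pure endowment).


Term component = 8172.0134
Pure endowment = 12_p_x * v^12 * benefit = 0.897189 * 0.496969 * 113065 = 50412.8973
NSP = 58584.9107


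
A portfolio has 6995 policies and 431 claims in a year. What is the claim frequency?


frequency = claims / policies
= 431 / 6995
= 0.0616


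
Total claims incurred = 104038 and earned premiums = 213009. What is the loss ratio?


Loss ratio = claims / premiums
= 104038 / 213009
= 0.4884


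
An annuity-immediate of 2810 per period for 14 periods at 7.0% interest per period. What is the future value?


FV = PMT * ((1+i)^n - 1) / i
= 2810 * ((1.07)^14 - 1) / 0.07
= 2810 * (2.578534 - 1) / 0.07
= 63366.8709


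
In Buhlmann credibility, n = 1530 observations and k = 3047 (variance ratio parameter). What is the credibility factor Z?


Z = n / (n + k)
= 1530 / (1530 + 3047)
= 1530 / 4577
= 0.3343


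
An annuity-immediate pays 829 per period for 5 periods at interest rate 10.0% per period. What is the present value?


PV = PMT * (1 - (1+i)^(-n)) / i
= 829 * (1 - (1+0.1)^(-5)) / 0.1
= 829 * (1 - 0.620921) / 0.1
= 829 * 3.790787
= 3142.5622


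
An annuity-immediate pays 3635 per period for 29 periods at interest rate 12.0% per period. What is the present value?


PV = PMT * (1 - (1+i)^(-n)) / i
= 3635 * (1 - (1+0.12)^(-29)) / 0.12
= 3635 * (1 - 0.037383) / 0.12
= 3635 * 8.021806
= 29159.265


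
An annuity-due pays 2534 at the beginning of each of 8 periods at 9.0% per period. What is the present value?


PV_due = PMT * (1-(1+i)^(-n))/i * (1+i)
PV_immediate = 14025.2316
PV_due = 14025.2316 * 1.09
= 15287.5025


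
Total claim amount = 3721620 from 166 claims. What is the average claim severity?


severity = total / number
= 3721620 / 166
= 22419.3976


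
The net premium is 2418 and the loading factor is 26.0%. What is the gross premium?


Gross = net * (1 + loading)
= 2418 * (1 + 0.26)
= 2418 * 1.26
= 3046.68


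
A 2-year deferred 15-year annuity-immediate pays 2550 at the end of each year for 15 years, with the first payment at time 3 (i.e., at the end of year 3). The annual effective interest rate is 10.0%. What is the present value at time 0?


PV at time 2 of the 15-year annuity-immediate:
a_n = 2550 * (1-(1+0.1)^(-15))/0.1 = 19395.5027
Discount back 2 years to time 0:
PV = 19395.5027 * (1+0.1)^(-2)
= 19395.5027 * 0.826446
= 16029.3411


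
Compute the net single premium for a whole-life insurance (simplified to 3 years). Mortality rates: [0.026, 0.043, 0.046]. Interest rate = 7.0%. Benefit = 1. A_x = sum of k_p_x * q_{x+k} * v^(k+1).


v = 0.934579
Year 0: k_p_x=1.0, q=0.026, term=0.024299
Year 1: k_p_x=0.974, q=0.043, term=0.036581
Year 2: k_p_x=0.932118, q=0.046, term=0.035001
A_x = 0.0959


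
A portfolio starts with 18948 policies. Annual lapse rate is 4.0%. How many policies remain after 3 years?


remaining = initial * (1 - lapse)^years
= 18948 * (1 - 0.04)^3
= 18948 * 0.884736
= 16763.9777


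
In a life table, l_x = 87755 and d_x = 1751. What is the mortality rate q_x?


q_x = d_x / l_x
= 1751 / 87755
= 0.02


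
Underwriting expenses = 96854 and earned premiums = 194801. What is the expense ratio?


Expense ratio = expenses / premiums
= 96854 / 194801
= 0.4972


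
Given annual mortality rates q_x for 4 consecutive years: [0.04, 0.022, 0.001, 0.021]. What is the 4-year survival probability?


p_k = 1 - q_k for each year
Survival = product of (1 - q_k)
= 0.96 * 0.978 * 0.999 * 0.979
= 0.9182


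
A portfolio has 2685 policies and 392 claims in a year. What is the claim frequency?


frequency = claims / policies
= 392 / 2685
= 0.146


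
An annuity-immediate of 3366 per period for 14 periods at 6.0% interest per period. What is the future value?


FV = PMT * ((1+i)^n - 1) / i
= 3366 * ((1.06)^14 - 1) / 0.06
= 3366 * (2.260904 - 1) / 0.06
= 70736.7119


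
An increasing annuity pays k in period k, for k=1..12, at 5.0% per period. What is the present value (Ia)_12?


(Ia)_n = sum_{k=1}^{n} k * v^k, v = 1/(1+i)
v = 0.952381
Sum computed term by term:
(Ia)_12 = 52.4873


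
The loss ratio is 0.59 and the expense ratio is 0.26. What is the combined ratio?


Combined ratio = loss ratio + expense ratio
= 0.59 + 0.26
= 0.85


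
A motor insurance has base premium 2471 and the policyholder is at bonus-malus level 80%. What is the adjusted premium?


adjusted = base * BM_level / 100
= 2471 * 80 / 100
= 2471 * 0.8
= 1976.8


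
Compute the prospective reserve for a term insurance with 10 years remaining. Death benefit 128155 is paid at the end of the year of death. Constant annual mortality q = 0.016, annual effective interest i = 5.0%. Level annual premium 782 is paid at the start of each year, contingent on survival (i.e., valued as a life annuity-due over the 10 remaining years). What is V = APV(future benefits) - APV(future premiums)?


v = 1/(1+i) = 0.952381
APV(future benefits) per unit = sum_{k=0}^{9} k_p_x * q * v^(k+1) = 0.115766
APV(future benefits) = 128155 * 0.115766 = 14835.9699
Life annuity-due factor ä_{x:10} = sum_{k=0}^{9} k_p_x * v^k = 7.597133
APV(future premiums) = 782 * 7.597133 = 5940.9577
V = 14835.9699 - 5940.9577
= 8895.0122


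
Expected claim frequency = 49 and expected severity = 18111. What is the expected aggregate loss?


E[S] = E[N] * E[X]
= 49 * 18111
= 887439


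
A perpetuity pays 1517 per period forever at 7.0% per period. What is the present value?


PV = PMT / i
= 1517 / 0.07
= 21671.4286


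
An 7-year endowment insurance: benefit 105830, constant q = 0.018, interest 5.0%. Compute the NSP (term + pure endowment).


Term component = 10481.975
Pure endowment = 7_p_x * v^7 * benefit = 0.880604 * 0.710681 * 105830 = 66231.4277
NSP = 76713.4027


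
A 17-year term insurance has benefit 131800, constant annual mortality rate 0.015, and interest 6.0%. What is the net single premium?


NSP = benefit * sum_{k=0}^{n-1} k_p_x * q * v^(k+1)
With constant q=0.015, v=0.943396
Sum = 0.142556
NSP = 131800 * 0.142556
= 18788.8541


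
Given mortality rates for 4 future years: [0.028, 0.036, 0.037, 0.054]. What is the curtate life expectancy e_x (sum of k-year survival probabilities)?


e_x = sum_{k=1}^{n} k_p_x
k_p_x values:
  1_p_x = 0.972
  2_p_x = 0.937008
  3_p_x = 0.902339
  4_p_x = 0.853612
e_x = 3.665


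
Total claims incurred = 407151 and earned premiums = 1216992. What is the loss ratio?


Loss ratio = claims / premiums
= 407151 / 1216992
= 0.3346


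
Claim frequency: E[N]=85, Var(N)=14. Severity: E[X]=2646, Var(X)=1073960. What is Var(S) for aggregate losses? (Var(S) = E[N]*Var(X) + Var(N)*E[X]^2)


Var(S) = E[N]*Var(X) + Var(N)*E[X]^2
= 85*1073960 + 14*2646^2
= 91286600 + 98018424
= 1.8931e+08


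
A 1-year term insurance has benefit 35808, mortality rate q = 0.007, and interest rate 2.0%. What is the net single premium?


NSP = benefit * q * v
v = 1/(1+i) = 0.980392
NSP = 35808 * 0.007 * 0.980392
= 245.7412


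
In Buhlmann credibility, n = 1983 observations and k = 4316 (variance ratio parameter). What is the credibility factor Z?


Z = n / (n + k)
= 1983 / (1983 + 4316)
= 1983 / 6299
= 0.3148


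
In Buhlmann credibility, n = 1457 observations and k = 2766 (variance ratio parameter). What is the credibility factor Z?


Z = n / (n + k)
= 1457 / (1457 + 2766)
= 1457 / 4223
= 0.345


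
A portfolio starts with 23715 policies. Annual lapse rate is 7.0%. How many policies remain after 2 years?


remaining = initial * (1 - lapse)^years
= 23715 * (1 - 0.07)^2
= 23715 * 0.8649
= 20511.1035


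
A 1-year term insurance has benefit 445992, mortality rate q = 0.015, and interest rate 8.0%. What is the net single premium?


NSP = benefit * q * v
v = 1/(1+i) = 0.925926
NSP = 445992 * 0.015 * 0.925926
= 6194.3333


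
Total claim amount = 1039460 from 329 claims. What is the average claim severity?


severity = total / number
= 1039460 / 329
= 3159.4529


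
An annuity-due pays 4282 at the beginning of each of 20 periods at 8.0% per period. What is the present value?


PV_due = PMT * (1-(1+i)^(-n))/i * (1+i)
PV_immediate = 42041.3072
PV_due = 42041.3072 * 1.08
= 45404.6118


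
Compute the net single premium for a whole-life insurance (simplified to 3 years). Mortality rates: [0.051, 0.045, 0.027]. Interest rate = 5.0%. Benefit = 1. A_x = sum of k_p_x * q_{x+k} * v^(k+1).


v = 0.952381
Year 0: k_p_x=1.0, q=0.051, term=0.048571
Year 1: k_p_x=0.949, q=0.045, term=0.038735
Year 2: k_p_x=0.906295, q=0.027, term=0.021138
A_x = 0.1084


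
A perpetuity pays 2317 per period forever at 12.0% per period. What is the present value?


PV = PMT / i
= 2317 / 0.12
= 19308.3333


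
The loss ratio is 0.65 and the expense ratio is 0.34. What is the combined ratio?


Combined ratio = loss ratio + expense ratio
= 0.65 + 0.34
= 0.99


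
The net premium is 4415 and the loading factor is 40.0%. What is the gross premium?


Gross = net * (1 + loading)
= 4415 * (1 + 0.4)
= 4415 * 1.4
= 6181.0


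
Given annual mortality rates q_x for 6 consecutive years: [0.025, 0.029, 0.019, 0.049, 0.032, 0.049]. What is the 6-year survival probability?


p_k = 1 - q_k for each year
Survival = product of (1 - q_k)
= 0.975 * 0.971 * 0.981 * 0.951 * 0.968 * 0.951
= 0.8131


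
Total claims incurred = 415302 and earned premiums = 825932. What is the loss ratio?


Loss ratio = claims / premiums
= 415302 / 825932
= 0.5028


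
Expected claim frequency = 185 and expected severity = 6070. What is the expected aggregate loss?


E[S] = E[N] * E[X]
= 185 * 6070
= 1.1230e+06


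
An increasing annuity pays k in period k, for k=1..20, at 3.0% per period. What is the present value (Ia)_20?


(Ia)_n = sum_{k=1}^{n} k * v^k, v = 1/(1+i)
v = 0.970874
Sum computed term by term:
(Ia)_20 = 141.6761


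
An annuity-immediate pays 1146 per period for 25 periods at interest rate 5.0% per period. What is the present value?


PV = PMT * (1 - (1+i)^(-n)) / i
= 1146 * (1 - (1+0.05)^(-25)) / 0.05
= 1146 * (1 - 0.295303) / 0.05
= 1146 * 14.093945
= 16151.6605


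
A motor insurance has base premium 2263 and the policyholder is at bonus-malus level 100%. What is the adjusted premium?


adjusted = base * BM_level / 100
= 2263 * 100 / 100
= 2263 * 1.0
= 2263.0


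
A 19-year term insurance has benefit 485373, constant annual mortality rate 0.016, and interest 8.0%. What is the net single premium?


NSP = benefit * sum_{k=0}^{n-1} k_p_x * q * v^(k+1)
With constant q=0.016, v=0.925926
Sum = 0.138241
NSP = 485373 * 0.138241
= 67098.652


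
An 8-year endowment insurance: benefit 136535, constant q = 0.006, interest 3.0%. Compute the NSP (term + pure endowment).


Term component = 5636.5326
Pure endowment = 8_p_x * v^8 * benefit = 0.952996 * 0.789409 * 136535 = 102715.8045
NSP = 108352.3371


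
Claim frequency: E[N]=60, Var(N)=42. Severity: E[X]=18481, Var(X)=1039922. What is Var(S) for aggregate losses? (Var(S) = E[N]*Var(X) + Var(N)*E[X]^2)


Var(S) = E[N]*Var(X) + Var(N)*E[X]^2
= 60*1039922 + 42*18481^2
= 62395320 + 14344989162
= 1.4407e+10


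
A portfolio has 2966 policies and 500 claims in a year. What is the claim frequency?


frequency = claims / policies
= 500 / 2966
= 0.1686


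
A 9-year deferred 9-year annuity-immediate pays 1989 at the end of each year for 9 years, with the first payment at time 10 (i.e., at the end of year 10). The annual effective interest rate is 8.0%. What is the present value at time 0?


PV at time 9 of the 9-year annuity-immediate:
a_n = 1989 * (1-(1+0.08)^(-9))/0.08 = 12425.0601
Discount back 9 years to time 0:
PV = 12425.0601 * (1+0.08)^(-9)
= 12425.0601 * 0.500249
= 6215.6235


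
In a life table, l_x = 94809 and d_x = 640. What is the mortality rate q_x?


q_x = d_x / l_x
= 640 / 94809
= 0.0068


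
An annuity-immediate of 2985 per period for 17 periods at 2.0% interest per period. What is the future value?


FV = PMT * ((1+i)^n - 1) / i
= 2985 * ((1.02)^17 - 1) / 0.02
= 2985 * (1.400241 - 1) / 0.02
= 59736.0318


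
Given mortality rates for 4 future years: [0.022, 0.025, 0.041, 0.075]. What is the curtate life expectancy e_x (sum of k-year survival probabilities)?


e_x = sum_{k=1}^{n} k_p_x
k_p_x values:
  1_p_x = 0.978
  2_p_x = 0.95355
  3_p_x = 0.914454
  4_p_x = 0.84587
e_x = 3.6919


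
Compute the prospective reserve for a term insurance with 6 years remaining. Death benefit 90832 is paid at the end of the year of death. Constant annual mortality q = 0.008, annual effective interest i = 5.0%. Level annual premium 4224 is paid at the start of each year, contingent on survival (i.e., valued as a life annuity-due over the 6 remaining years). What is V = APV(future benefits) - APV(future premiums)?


v = 1/(1+i) = 0.952381
APV(future benefits) per unit = sum_{k=0}^{5} k_p_x * q * v^(k+1) = 0.039847
APV(future benefits) = 90832 * 0.039847 = 3619.4256
Life annuity-due factor ä_{x:6} = sum_{k=0}^{5} k_p_x * v^k = 5.229981
APV(future premiums) = 4224 * 5.229981 = 22091.4384
V = 3619.4256 - 22091.4384
= -18472.0128


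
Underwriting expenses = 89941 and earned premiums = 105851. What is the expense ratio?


Expense ratio = expenses / premiums
= 89941 / 105851
= 0.8497


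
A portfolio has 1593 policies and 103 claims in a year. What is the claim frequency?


frequency = claims / policies
= 103 / 1593
= 0.0647


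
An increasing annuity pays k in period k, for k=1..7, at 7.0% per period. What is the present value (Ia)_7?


(Ia)_n = sum_{k=1}^{n} k * v^k, v = 1/(1+i)
v = 0.934579
Sum computed term by term:
(Ia)_7 = 20.1042


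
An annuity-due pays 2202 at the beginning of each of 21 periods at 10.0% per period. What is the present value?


PV_due = PMT * (1-(1+i)^(-n))/i * (1+i)
PV_immediate = 19044.4248
PV_due = 19044.4248 * 1.1
= 20948.8673


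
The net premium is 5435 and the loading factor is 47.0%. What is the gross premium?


Gross = net * (1 + loading)
= 5435 * (1 + 0.47)
= 5435 * 1.47
= 7989.45


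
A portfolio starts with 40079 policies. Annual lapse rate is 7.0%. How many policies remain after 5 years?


remaining = initial * (1 - lapse)^years
= 40079 * (1 - 0.07)^5
= 40079 * 0.695688
= 27882.4942


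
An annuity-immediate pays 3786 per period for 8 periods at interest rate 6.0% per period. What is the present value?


PV = PMT * (1 - (1+i)^(-n)) / i
= 3786 * (1 - (1+0.06)^(-8)) / 0.06
= 3786 * (1 - 0.627412) / 0.06
= 3786 * 6.209794
= 23510.2794


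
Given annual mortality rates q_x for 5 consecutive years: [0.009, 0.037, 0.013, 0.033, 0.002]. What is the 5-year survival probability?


p_k = 1 - q_k for each year
Survival = product of (1 - q_k)
= 0.991 * 0.963 * 0.987 * 0.967 * 0.998
= 0.909


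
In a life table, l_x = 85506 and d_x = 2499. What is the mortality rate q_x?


q_x = d_x / l_x
= 2499 / 85506
= 0.0292


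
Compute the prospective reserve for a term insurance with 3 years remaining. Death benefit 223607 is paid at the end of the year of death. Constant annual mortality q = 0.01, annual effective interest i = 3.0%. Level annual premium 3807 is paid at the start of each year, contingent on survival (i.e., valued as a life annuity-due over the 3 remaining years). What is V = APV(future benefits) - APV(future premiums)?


v = 1/(1+i) = 0.970874
APV(future benefits) per unit = sum_{k=0}^{2} k_p_x * q * v^(k+1) = 0.02801
APV(future benefits) = 223607 * 0.02801 = 6263.1741
Life annuity-due factor ä_{x:3} = sum_{k=0}^{2} k_p_x * v^k = 2.885003
APV(future premiums) = 3807 * 2.885003 = 10983.2076
V = 6263.1741 - 10983.2076
= -4720.0335


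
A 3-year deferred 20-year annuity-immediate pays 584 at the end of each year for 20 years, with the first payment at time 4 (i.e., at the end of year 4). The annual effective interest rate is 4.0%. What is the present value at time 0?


PV at time 3 of the 20-year annuity-immediate:
a_n = 584 * (1-(1+0.04)^(-20))/0.04 = 7936.7506
Discount back 3 years to time 0:
PV = 7936.7506 * (1+0.04)^(-3)
= 7936.7506 * 0.888996
= 7055.7424


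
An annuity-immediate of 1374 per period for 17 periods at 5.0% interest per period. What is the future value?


FV = PMT * ((1+i)^n - 1) / i
= 1374 * ((1.05)^17 - 1) / 0.05
= 1374 * (2.292018 - 1) / 0.05
= 35504.6634


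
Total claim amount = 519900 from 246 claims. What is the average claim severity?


severity = total / number
= 519900 / 246
= 2113.4146


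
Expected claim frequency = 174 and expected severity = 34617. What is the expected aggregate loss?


E[S] = E[N] * E[X]
= 174 * 34617
= 6.0234e+06


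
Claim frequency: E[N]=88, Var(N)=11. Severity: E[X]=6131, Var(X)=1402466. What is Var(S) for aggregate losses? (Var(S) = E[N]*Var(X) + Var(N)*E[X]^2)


Var(S) = E[N]*Var(X) + Var(N)*E[X]^2
= 88*1402466 + 11*6131^2
= 123417008 + 413480771
= 5.3690e+08


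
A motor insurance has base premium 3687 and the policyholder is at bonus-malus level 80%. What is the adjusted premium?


adjusted = base * BM_level / 100
= 3687 * 80 / 100
= 3687 * 0.8
= 2949.6


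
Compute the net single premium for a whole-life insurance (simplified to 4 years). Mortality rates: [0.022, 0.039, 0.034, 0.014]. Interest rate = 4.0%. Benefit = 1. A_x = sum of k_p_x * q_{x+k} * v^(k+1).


v = 0.961538
Year 0: k_p_x=1.0, q=0.022, term=0.021154
Year 1: k_p_x=0.978, q=0.039, term=0.035264
Year 2: k_p_x=0.939858, q=0.034, term=0.028408
Year 3: k_p_x=0.907903, q=0.014, term=0.010865
A_x = 0.0957


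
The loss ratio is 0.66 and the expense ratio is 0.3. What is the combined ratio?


Combined ratio = loss ratio + expense ratio
= 0.66 + 0.3
= 0.96


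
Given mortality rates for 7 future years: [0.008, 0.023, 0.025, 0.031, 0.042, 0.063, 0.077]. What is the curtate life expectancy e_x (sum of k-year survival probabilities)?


e_x = sum_{k=1}^{n} k_p_x
k_p_x values:
  1_p_x = 0.992
  2_p_x = 0.969184
  3_p_x = 0.944954
  4_p_x = 0.915661
  5_p_x = 0.877203
  6_p_x = 0.821939
  7_p_x = 0.75865
e_x = 6.2796


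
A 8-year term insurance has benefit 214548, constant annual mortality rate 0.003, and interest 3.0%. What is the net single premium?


NSP = benefit * sum_{k=0}^{n-1} k_p_x * q * v^(k+1)
With constant q=0.003, v=0.970874
Sum = 0.020849
NSP = 214548 * 0.020849
= 4473.1082


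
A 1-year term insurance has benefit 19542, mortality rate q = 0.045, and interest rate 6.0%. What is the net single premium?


NSP = benefit * q * v
v = 1/(1+i) = 0.943396
NSP = 19542 * 0.045 * 0.943396
= 829.6132


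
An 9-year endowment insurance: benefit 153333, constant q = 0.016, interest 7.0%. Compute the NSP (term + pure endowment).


Term component = 15106.8678
Pure endowment = 9_p_x * v^9 * benefit = 0.86488 * 0.543934 * 153333 = 72133.5854
NSP = 87240.4533


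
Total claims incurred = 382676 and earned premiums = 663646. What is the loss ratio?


Loss ratio = claims / premiums
= 382676 / 663646
= 0.5766


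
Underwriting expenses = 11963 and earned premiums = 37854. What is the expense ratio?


Expense ratio = expenses / premiums
= 11963 / 37854
= 0.316


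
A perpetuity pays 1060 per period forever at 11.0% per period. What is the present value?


PV = PMT / i
= 1060 / 0.11
= 9636.3636


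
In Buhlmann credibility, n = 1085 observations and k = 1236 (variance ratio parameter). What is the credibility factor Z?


Z = n / (n + k)
= 1085 / (1085 + 1236)
= 1085 / 2321
= 0.4675


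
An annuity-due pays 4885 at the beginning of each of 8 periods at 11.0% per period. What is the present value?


PV_due = PMT * (1-(1+i)^(-n))/i * (1+i)
PV_immediate = 25138.8097
PV_due = 25138.8097 * 1.11
= 27904.0788


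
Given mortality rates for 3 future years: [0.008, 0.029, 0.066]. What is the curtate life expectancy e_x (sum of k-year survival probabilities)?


e_x = sum_{k=1}^{n} k_p_x
k_p_x values:
  1_p_x = 0.992
  2_p_x = 0.963232
  3_p_x = 0.899659
e_x = 2.8549


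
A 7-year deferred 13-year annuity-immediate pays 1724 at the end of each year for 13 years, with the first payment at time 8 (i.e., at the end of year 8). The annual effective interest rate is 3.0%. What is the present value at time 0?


PV at time 7 of the 13-year annuity-immediate:
a_n = 1724 * (1-(1+0.03)^(-13))/0.03 = 18334.663
Discount back 7 years to time 0:
PV = 18334.663 * (1+0.03)^(-7)
= 18334.663 * 0.813092
= 14907.7588


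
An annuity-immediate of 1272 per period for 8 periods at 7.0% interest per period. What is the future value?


FV = PMT * ((1+i)^n - 1) / i
= 1272 * ((1.07)^8 - 1) / 0.07
= 1272 * (1.718186 - 1) / 0.07
= 13050.4689


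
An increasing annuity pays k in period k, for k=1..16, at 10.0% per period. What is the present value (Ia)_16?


(Ia)_n = sum_{k=1}^{n} k * v^k, v = 1/(1+i)
v = 0.909091
Sum computed term by term:
(Ia)_16 = 51.2401


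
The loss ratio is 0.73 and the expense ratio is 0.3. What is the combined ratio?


Combined ratio = loss ratio + expense ratio
= 0.73 + 0.3
= 1.03


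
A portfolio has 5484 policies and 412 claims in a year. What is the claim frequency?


frequency = claims / policies
= 412 / 5484
= 0.0751


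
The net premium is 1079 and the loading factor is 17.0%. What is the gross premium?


Gross = net * (1 + loading)
= 1079 * (1 + 0.17)
= 1079 * 1.17
= 1262.43


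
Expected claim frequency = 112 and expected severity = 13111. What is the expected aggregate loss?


E[S] = E[N] * E[X]
= 112 * 13111
= 1.4684e+06


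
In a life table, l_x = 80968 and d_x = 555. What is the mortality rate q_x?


q_x = d_x / l_x
= 555 / 80968
= 0.0069


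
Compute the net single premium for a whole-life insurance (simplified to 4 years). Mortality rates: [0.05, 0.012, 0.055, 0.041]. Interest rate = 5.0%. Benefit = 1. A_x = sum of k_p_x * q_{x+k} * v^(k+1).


v = 0.952381
Year 0: k_p_x=1.0, q=0.05, term=0.047619
Year 1: k_p_x=0.95, q=0.012, term=0.01034
Year 2: k_p_x=0.9386, q=0.055, term=0.044594
Year 3: k_p_x=0.886977, q=0.041, term=0.029918
A_x = 0.1325


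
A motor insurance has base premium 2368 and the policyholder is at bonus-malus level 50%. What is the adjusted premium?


adjusted = base * BM_level / 100
= 2368 * 50 / 100
= 2368 * 0.5
= 1184.0


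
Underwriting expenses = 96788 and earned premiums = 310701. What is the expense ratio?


Expense ratio = expenses / premiums
= 96788 / 310701
= 0.3115


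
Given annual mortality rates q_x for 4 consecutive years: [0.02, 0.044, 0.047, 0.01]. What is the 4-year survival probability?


p_k = 1 - q_k for each year
Survival = product of (1 - q_k)
= 0.98 * 0.956 * 0.953 * 0.99
= 0.8839


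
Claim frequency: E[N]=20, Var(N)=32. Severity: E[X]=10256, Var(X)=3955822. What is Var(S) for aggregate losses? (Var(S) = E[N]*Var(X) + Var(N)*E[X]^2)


Var(S) = E[N]*Var(X) + Var(N)*E[X]^2
= 20*3955822 + 32*10256^2
= 79116440 + 3365937152
= 3.4451e+09


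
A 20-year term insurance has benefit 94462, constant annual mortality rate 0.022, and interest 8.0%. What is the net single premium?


NSP = benefit * sum_{k=0}^{n-1} k_p_x * q * v^(k+1)
With constant q=0.022, v=0.925926
Sum = 0.186029
NSP = 94462 * 0.186029
= 17572.7149


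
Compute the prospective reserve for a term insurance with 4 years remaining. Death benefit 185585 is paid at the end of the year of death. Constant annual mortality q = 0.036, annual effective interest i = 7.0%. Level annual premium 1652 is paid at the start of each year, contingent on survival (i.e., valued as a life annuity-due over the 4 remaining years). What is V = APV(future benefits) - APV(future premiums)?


v = 1/(1+i) = 0.934579
APV(future benefits) per unit = sum_{k=0}^{3} k_p_x * q * v^(k+1) = 0.115869
APV(future benefits) = 185585 * 0.115869 = 21503.5916
Life annuity-due factor ä_{x:4} = sum_{k=0}^{3} k_p_x * v^k = 3.443891
APV(future premiums) = 1652 * 3.443891 = 5689.3081
V = 21503.5916 - 5689.3081
= 15814.2835


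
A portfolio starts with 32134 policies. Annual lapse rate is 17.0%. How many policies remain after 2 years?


remaining = initial * (1 - lapse)^years
= 32134 * (1 - 0.17)^2
= 32134 * 0.6889
= 22137.1126


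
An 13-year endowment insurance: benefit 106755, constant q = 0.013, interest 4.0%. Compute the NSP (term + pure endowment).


Term component = 12919.0271
Pure endowment = 13_p_x * v^13 * benefit = 0.843574 * 0.600574 * 106755 = 54085.1201
NSP = 67004.1473


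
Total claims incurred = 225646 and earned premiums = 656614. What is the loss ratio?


Loss ratio = claims / premiums
= 225646 / 656614
= 0.3437


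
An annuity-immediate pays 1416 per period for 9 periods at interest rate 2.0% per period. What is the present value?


PV = PMT * (1 - (1+i)^(-n)) / i
= 1416 * (1 - (1+0.02)^(-9)) / 0.02
= 1416 * (1 - 0.836755) / 0.02
= 1416 * 8.162237
= 11557.7272


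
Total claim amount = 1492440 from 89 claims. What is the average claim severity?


severity = total / number
= 1492440 / 89
= 16768.9888


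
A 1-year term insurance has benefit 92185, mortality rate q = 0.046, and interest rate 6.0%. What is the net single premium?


NSP = benefit * q * v
v = 1/(1+i) = 0.943396
NSP = 92185 * 0.046 * 0.943396
= 4000.4811


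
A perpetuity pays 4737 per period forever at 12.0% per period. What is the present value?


PV = PMT / i
= 4737 / 0.12
= 39475.0


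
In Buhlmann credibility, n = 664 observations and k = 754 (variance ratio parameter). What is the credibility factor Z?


Z = n / (n + k)
= 664 / (664 + 754)
= 664 / 1418
= 0.4683


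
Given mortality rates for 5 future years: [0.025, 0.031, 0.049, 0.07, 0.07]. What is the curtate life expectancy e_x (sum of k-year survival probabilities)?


e_x = sum_{k=1}^{n} k_p_x
k_p_x values:
  1_p_x = 0.975
  2_p_x = 0.944775
  3_p_x = 0.898481
  4_p_x = 0.835587
  5_p_x = 0.777096
e_x = 4.4309


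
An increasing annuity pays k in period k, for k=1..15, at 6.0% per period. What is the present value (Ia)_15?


(Ia)_n = sum_{k=1}^{n} k * v^k, v = 1/(1+i)
v = 0.943396
Sum computed term by term:
(Ia)_15 = 67.2668


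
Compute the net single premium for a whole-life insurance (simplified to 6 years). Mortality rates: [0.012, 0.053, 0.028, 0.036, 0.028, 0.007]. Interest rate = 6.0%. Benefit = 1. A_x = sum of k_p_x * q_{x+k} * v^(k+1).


v = 0.943396
Year 0: k_p_x=1.0, q=0.012, term=0.011321
Year 1: k_p_x=0.988, q=0.053, term=0.046604
Year 2: k_p_x=0.935636, q=0.028, term=0.021996
Year 3: k_p_x=0.909438, q=0.036, term=0.025933
Year 4: k_p_x=0.876698, q=0.028, term=0.018343
Year 5: k_p_x=0.852151, q=0.007, term=0.004205
A_x = 0.1284


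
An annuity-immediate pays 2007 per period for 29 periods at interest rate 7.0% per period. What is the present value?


PV = PMT * (1 - (1+i)^(-n)) / i
= 2007 * (1 - (1+0.07)^(-29)) / 0.07
= 2007 * (1 - 0.140563) / 0.07
= 2007 * 12.277674
= 24641.2919


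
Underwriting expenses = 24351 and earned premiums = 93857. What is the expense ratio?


Expense ratio = expenses / premiums
= 24351 / 93857
= 0.2594


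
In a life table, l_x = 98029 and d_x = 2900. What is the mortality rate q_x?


q_x = d_x / l_x
= 2900 / 98029
= 0.0296


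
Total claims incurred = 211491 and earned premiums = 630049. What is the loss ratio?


Loss ratio = claims / premiums
= 211491 / 630049
= 0.3357


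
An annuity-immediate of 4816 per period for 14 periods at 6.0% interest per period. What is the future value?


FV = PMT * ((1+i)^n - 1) / i
= 4816 * ((1.06)^14 - 1) / 0.06
= 4816 * (2.260904 - 1) / 0.06
= 101208.5575


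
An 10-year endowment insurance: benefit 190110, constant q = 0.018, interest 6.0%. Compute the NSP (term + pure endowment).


Term component = 23442.9157
Pure endowment = 10_p_x * v^10 * benefit = 0.833902 * 0.558395 * 190110 = 88524.0321
NSP = 111966.9478


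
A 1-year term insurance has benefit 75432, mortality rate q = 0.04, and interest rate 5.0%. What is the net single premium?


NSP = benefit * q * v
v = 1/(1+i) = 0.952381
NSP = 75432 * 0.04 * 0.952381
= 2873.6


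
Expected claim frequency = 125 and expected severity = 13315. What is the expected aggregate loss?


E[S] = E[N] * E[X]
= 125 * 13315
= 1.6644e+06


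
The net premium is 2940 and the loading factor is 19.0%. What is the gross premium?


Gross = net * (1 + loading)
= 2940 * (1 + 0.19)
= 2940 * 1.19
= 3498.6


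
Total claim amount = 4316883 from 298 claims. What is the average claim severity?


severity = total / number
= 4316883 / 298
= 14486.1846


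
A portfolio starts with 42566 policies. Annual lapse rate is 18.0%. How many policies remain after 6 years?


remaining = initial * (1 - lapse)^years
= 42566 * (1 - 0.18)^6
= 42566 * 0.304007
= 12940.348


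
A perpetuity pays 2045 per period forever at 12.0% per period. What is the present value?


PV = PMT / i
= 2045 / 0.12
= 17041.6667


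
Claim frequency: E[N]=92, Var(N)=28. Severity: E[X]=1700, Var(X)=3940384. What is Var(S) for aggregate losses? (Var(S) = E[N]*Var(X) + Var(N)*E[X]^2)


Var(S) = E[N]*Var(X) + Var(N)*E[X]^2
= 92*3940384 + 28*1700^2
= 362515328 + 80920000
= 4.4344e+08


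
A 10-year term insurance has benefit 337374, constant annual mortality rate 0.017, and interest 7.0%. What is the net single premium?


NSP = benefit * sum_{k=0}^{n-1} k_p_x * q * v^(k+1)
With constant q=0.017, v=0.934579
Sum = 0.111721
NSP = 337374 * 0.111721
= 37691.8479


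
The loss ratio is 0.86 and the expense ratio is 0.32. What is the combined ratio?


Combined ratio = loss ratio + expense ratio
= 0.86 + 0.32
= 1.18


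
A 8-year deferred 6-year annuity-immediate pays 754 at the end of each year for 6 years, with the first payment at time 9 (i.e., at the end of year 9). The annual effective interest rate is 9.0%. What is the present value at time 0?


PV at time 8 of the 6-year annuity-immediate:
a_n = 754 * (1-(1+0.09)^(-6))/0.09 = 3382.3826
Discount back 8 years to time 0:
PV = 3382.3826 * (1+0.09)^(-8)
= 3382.3826 * 0.501866
= 1697.5038


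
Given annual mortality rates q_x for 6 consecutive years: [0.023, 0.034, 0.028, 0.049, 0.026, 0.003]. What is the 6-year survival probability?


p_k = 1 - q_k for each year
Survival = product of (1 - q_k)
= 0.977 * 0.966 * 0.972 * 0.951 * 0.974 * 0.997
= 0.8472


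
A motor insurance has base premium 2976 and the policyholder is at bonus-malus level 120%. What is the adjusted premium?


adjusted = base * BM_level / 100
= 2976 * 120 / 100
= 2976 * 1.2
= 3571.2


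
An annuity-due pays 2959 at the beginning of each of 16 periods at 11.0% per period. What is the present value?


PV_due = PMT * (1-(1+i)^(-n))/i * (1+i)
PV_immediate = 21834.9397
PV_due = 21834.9397 * 1.11
= 24236.7831


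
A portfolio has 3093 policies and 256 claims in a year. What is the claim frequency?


frequency = claims / policies
= 256 / 3093
= 0.0828


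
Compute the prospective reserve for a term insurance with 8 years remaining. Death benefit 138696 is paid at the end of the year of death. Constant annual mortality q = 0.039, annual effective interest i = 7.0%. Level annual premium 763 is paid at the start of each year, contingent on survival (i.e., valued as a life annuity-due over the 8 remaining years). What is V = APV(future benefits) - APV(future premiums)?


v = 1/(1+i) = 0.934579
APV(future benefits) per unit = sum_{k=0}^{7} k_p_x * q * v^(k+1) = 0.206318
APV(future benefits) = 138696 * 0.206318 = 28615.5191
Life annuity-due factor ä_{x:8} = sum_{k=0}^{7} k_p_x * v^k = 5.660527
APV(future premiums) = 763 * 5.660527 = 4318.9821
V = 28615.5191 - 4318.9821
= 24296.537


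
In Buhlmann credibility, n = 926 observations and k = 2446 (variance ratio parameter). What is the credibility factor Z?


Z = n / (n + k)
= 926 / (926 + 2446)
= 926 / 3372
= 0.2746


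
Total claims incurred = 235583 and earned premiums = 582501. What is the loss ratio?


Loss ratio = claims / premiums
= 235583 / 582501
= 0.4044


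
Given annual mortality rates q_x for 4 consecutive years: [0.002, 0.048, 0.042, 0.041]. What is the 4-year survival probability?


p_k = 1 - q_k for each year
Survival = product of (1 - q_k)
= 0.998 * 0.952 * 0.958 * 0.959
= 0.8729


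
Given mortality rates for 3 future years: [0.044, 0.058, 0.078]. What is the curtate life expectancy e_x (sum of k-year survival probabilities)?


e_x = sum_{k=1}^{n} k_p_x
k_p_x values:
  1_p_x = 0.956
  2_p_x = 0.900552
  3_p_x = 0.830309
e_x = 2.6869


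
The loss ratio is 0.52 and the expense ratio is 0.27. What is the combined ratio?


Combined ratio = loss ratio + expense ratio
= 0.52 + 0.27
= 0.79


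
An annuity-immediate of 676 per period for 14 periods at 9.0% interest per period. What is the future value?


FV = PMT * ((1+i)^n - 1) / i
= 676 * ((1.09)^14 - 1) / 0.09
= 676 * (3.341727 - 1) / 0.09
= 17588.9719


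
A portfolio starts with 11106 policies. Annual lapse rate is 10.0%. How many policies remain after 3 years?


remaining = initial * (1 - lapse)^years
= 11106 * (1 - 0.1)^3
= 11106 * 0.729
= 8096.274


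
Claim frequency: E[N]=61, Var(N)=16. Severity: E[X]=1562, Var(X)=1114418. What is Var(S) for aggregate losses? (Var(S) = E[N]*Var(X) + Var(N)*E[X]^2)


Var(S) = E[N]*Var(X) + Var(N)*E[X]^2
= 61*1114418 + 16*1562^2
= 67979498 + 39037504
= 1.0702e+08


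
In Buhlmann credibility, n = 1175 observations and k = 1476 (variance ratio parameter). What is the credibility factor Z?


Z = n / (n + k)
= 1175 / (1175 + 1476)
= 1175 / 2651
= 0.4432


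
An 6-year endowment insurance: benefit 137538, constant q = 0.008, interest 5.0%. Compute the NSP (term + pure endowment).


Term component = 5480.5416
Pure endowment = 6_p_x * v^6 * benefit = 0.95295 * 0.746215 * 137538 = 97804.0735
NSP = 103284.6151


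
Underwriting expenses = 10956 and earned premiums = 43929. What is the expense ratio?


Expense ratio = expenses / premiums
= 10956 / 43929
= 0.2494


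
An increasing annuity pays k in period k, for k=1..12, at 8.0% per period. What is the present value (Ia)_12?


(Ia)_n = sum_{k=1}^{n} k * v^k, v = 1/(1+i)
v = 0.925926
Sum computed term by term:
(Ia)_12 = 42.17


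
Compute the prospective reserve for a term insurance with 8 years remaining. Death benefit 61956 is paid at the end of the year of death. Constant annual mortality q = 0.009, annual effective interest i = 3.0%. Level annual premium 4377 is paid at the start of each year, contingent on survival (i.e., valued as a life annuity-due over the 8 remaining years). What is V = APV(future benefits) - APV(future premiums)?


v = 1/(1+i) = 0.970874
APV(future benefits) per unit = sum_{k=0}^{7} k_p_x * q * v^(k+1) = 0.061308
APV(future benefits) = 61956 * 0.061308 = 3798.423
Life annuity-due factor ä_{x:8} = sum_{k=0}^{7} k_p_x * v^k = 7.016405
APV(future premiums) = 4377 * 7.016405 = 30710.8062
V = 3798.423 - 30710.8062
= -26912.3832


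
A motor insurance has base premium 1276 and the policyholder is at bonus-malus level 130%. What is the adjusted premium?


adjusted = base * BM_level / 100
= 1276 * 130 / 100
= 1276 * 1.3
= 1658.8


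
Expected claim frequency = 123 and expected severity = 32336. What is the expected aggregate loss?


E[S] = E[N] * E[X]
= 123 * 32336
= 3.9773e+06
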